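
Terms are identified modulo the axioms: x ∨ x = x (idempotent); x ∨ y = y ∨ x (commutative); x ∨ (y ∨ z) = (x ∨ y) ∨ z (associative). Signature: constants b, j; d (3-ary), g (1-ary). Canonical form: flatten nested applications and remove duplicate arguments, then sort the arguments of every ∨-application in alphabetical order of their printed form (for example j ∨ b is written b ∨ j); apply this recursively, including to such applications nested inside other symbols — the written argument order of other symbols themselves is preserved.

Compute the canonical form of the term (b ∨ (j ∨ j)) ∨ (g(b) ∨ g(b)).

Merge nested applications:  b ∨ j ∨ j ∨ g(b) ∨ g(b)
Deduplicate:  drop duplicate j, g(b)
Order the arguments:  b ∨ g(b) ∨ j

Answer: b ∨ g(b) ∨ j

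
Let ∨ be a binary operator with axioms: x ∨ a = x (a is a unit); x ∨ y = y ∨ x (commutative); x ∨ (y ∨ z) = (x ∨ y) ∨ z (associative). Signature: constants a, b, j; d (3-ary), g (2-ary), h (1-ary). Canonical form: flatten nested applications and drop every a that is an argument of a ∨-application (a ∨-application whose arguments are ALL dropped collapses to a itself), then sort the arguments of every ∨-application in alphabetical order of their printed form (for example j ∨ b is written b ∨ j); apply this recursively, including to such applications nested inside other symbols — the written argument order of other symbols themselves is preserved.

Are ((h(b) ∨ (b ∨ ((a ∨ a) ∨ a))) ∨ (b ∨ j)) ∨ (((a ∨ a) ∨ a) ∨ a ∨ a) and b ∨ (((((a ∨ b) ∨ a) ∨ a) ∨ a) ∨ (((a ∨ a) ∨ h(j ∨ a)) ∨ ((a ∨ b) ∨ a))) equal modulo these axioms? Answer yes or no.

Answer: no — b ∨ b ∨ h(b) ∨ j vs b ∨ b ∨ b ∨ h(j)

Derivation:
Left:  ((h(b) ∨ (b ∨ ((a ∨ a) ∨ a))) ∨ (b ∨ j)) ∨ (((a ∨ a) ∨ a) ∨ a ∨ a)
  Merge nested applications:  h(b) ∨ b ∨ a ∨ a ∨ a ∨ b ∨ j ∨ a ∨ a ∨ a ∨ a ∨ a
  Unit:  drop a (×8)
  Sort:  b ∨ b ∨ h(b) ∨ j
Right:  b ∨ (((((a ∨ b) ∨ a) ∨ a) ∨ a) ∨ (((a ∨ a) ∨ h(j ∨ a)) ∨ ((a ∨ b) ∨ a)))
  Un-nest:  b ∨ a ∨ b ∨ a ∨ a ∨ a ∨ a ∨ a ∨ h(j ∨ a) ∨ a ∨ b ∨ a
  Inside:  h(j ∨ a)  →  h(j)
  Units out:  drop a (×8)
  Sort:  b ∨ b ∨ b ∨ h(j)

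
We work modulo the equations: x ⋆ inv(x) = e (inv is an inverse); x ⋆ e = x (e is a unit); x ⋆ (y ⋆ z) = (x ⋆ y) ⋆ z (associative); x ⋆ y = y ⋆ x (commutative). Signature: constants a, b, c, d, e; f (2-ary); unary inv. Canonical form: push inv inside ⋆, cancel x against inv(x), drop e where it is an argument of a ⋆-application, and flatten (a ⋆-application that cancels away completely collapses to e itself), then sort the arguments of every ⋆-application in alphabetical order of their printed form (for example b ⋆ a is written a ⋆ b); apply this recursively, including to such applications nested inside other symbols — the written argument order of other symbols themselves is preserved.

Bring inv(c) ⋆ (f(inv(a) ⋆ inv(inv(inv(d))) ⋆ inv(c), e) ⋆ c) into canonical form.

Answer: f(inv(a) ⋆ inv(c) ⋆ inv(d), e)

Derivation:
Push inv inside:  distribute inv over ⋆ and collapse double inv
Cancel inverse pairs:  c cancels
Collect terms:  f(inv(a) ⋆ inv(c) ⋆ inv(d), e)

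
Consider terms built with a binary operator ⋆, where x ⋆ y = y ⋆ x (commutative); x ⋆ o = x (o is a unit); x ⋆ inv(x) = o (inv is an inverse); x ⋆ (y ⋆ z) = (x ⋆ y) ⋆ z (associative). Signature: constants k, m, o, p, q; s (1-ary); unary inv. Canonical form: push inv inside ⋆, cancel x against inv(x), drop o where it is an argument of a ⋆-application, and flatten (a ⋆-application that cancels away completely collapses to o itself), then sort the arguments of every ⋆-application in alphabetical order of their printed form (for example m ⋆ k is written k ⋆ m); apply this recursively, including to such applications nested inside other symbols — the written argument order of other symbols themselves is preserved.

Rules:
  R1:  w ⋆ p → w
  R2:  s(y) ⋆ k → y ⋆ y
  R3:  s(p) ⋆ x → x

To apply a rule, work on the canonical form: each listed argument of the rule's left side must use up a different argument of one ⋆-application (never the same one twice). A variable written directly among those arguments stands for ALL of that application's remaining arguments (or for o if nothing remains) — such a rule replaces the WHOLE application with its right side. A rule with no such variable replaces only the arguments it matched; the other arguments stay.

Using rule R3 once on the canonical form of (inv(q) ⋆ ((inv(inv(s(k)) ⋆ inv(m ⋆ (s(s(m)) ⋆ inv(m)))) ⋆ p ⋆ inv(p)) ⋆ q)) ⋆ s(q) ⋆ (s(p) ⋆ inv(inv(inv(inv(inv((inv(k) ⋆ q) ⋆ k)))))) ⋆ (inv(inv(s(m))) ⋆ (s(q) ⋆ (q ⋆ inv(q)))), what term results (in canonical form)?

Answer: inv(q) ⋆ s(k) ⋆ s(m) ⋆ s(q) ⋆ s(q) ⋆ s(s(m))

Derivation:
Canonical form:  inv(q) ⋆ s(k) ⋆ s(m) ⋆ s(p) ⋆ s(q) ⋆ s(q) ⋆ s(s(m))
Apply R3:  consuming s(p);  x := inv(q) ⋆ s(k) ⋆ s(m) ⋆ s(q) ⋆ s(q) ⋆ s(s(m))
The extension variable absorbs all remaining arguments, so the whole application is rewritten.
Giving:  inv(q) ⋆ s(k) ⋆ s(m) ⋆ s(q) ⋆ s(q) ⋆ s(s(m))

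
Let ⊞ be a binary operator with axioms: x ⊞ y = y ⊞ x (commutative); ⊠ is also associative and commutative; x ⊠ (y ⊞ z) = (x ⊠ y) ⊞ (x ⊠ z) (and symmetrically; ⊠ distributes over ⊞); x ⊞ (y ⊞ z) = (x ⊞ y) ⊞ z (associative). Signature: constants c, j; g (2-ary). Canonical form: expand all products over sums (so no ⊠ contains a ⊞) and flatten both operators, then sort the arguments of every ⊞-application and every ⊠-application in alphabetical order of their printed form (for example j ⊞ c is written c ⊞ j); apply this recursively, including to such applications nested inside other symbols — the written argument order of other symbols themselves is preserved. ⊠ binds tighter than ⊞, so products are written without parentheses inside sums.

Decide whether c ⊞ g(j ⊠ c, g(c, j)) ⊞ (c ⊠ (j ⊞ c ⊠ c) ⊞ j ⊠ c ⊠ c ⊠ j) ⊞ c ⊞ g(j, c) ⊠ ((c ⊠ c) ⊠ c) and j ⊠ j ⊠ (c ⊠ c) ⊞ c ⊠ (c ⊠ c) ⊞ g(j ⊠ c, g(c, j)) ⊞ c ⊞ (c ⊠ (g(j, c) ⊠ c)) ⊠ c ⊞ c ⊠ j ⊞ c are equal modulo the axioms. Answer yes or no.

Left:  c ⊞ g(j ⊠ c, g(c, j)) ⊞ (c ⊠ (j ⊞ c ⊠ c) ⊞ j ⊠ c ⊠ c ⊠ j) ⊞ c ⊞ g(j, c) ⊠ ((c ⊠ c) ⊠ c)
  Expand products over sums:  c ⊞ g(c ⊠ j, g(c, j)) ⊞ c ⊠ j ⊞ c ⊠ c ⊠ c ⊞ c ⊠ c ⊠ j ⊠ j ⊞ c ⊞ c ⊠ c ⊠ c ⊠ g(j, c)
  Order the arguments:  c ⊞ c ⊞ c ⊠ c ⊠ c ⊞ c ⊠ c ⊠ c ⊠ g(j, c) ⊞ c ⊠ c ⊠ j ⊠ j ⊞ c ⊠ j ⊞ g(c ⊠ j, g(c, j))
Right:  j ⊠ j ⊠ (c ⊠ c) ⊞ c ⊠ (c ⊠ c) ⊞ g(j ⊠ c, g(c, j)) ⊞ c ⊞ (c ⊠ (g(j, c) ⊠ c)) ⊠ c ⊞ c ⊠ j ⊞ c
  Flatten:  c ⊠ c ⊠ j ⊠ j ⊞ c ⊠ c ⊠ c ⊞ g(c ⊠ j, g(c, j)) ⊞ c ⊞ c ⊠ c ⊠ c ⊠ g(j, c) ⊞ c ⊠ j ⊞ c
  Sort:  c ⊞ c ⊞ c ⊠ c ⊠ c ⊞ c ⊠ c ⊠ c ⊠ g(j, c) ⊞ c ⊠ c ⊠ j ⊠ j ⊞ c ⊠ j ⊞ g(c ⊠ j, g(c, j))

Answer: yes — both canonical forms are c ⊞ c ⊞ c ⊠ c ⊠ c ⊞ c ⊠ c ⊠ c ⊠ g(j, c) ⊞ c ⊠ c ⊠ j ⊠ j ⊞ c ⊠ j ⊞ g(c ⊠ j, g(c, j))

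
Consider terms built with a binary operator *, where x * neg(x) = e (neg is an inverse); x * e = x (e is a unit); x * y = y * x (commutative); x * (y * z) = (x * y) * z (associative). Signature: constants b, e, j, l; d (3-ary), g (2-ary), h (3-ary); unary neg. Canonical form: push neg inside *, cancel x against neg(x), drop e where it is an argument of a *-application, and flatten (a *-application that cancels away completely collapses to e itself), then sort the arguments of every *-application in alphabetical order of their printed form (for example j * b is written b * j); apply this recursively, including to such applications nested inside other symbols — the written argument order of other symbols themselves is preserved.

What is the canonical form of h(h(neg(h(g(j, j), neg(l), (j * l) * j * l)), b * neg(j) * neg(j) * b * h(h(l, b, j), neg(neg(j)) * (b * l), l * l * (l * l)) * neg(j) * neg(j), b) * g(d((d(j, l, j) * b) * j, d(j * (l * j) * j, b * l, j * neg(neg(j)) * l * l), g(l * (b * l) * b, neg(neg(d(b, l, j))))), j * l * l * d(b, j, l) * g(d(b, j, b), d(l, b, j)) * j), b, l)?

Answer: h(g(d(b * d(j, l, j) * j, d(j * j * j * l, b * l, j * j * l * l), g(b * b * l * l, d(b, l, j))), d(b, j, l) * g(d(b, j, b), d(l, b, j)) * j * j * l * l) * h(neg(h(g(j, j), neg(l), j * j * l * l)), b * b * h(h(l, b, j), b * j * l, l * l * l * l) * neg(j) * neg(j) * neg(j) * neg(j), b), b, l)

Derivation:
Work inside:  h(neg(h(g(j, j), neg(l), (j * l) * j * l)), b * neg(j) * neg(j) * b * h(h(l, b, j), neg(neg(j)) * (b * l), l * l * (l * l)) * neg(j) * neg(j), b) * g(d((d(j, l, j) * b) * j, d(j * (l * j) * j, b * l, j * neg(neg(j)) * l * l), g(l * (b * l) * b, neg(neg(d(b, l, j))))), j * l * l * d(b, j, l) * g(d(b, j, b), d(l, b, j)) * j)
Push neg inside:  distribute neg over * and collapse double neg
Collect:  h(neg(h(g(j, j), neg(l), j * j * l * l)), b * b * h(h(l, b, j), b * j * l, l * l * l * l) * neg(j) * neg(j) * neg(j) * neg(j), b) * g(d(b * d(j, l, j) * j, d(j * j * j * l, b * l, j * j * l * l), g(b * b * l * l, d(b, l, j))), d(b, j, l) * g(d(b, j, b), d(l, b, j)) * j * j * l * l)
Sort arguments:  g(d(b * d(j, l, j) * j, d(j * j * j * l, b * l, j * j * l * l), g(b * b * l * l, d(b, l, j))), d(b, j, l) * g(d(b, j, b), d(l, b, j)) * j * j * l * l) * h(neg(h(g(j, j), neg(l), j * j * l * l)), b * b * h(h(l, b, j), b * j * l, l * l * l * l) * neg(j) * neg(j) * neg(j) * neg(j), b)
Put back:  h(g(d(b * d(j, l, j) * j, d(j * j * j * l, b * l, j * j * l * l), g(b * b * l * l, d(b, l, j))), d(b, j, l) * g(d(b, j, b), d(l, b, j)) * j * j * l * l) * h(neg(h(g(j, j), neg(l), j * j * l * l)), b * b * h(h(l, b, j), b * j * l, l * l * l * l) * neg(j) * neg(j) * neg(j) * neg(j), b), b, l)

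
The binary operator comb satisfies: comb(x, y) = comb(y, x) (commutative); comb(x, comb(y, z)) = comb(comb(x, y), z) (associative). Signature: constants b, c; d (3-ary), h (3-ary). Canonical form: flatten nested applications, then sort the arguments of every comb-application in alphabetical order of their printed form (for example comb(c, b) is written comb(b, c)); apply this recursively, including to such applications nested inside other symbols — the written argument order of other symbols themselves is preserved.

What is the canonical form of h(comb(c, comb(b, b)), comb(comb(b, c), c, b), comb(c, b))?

Answer: h(comb(b, b, c), comb(b, b, c, c), comb(b, c))

Derivation:
Work inside:  comb(comb(b, c), c, b)
Un-nest:  comb(b, c, c, b)
Sort:  comb(b, b, c, c)
Put back:  h(comb(b, b, c), comb(b, b, c, c), comb(b, c))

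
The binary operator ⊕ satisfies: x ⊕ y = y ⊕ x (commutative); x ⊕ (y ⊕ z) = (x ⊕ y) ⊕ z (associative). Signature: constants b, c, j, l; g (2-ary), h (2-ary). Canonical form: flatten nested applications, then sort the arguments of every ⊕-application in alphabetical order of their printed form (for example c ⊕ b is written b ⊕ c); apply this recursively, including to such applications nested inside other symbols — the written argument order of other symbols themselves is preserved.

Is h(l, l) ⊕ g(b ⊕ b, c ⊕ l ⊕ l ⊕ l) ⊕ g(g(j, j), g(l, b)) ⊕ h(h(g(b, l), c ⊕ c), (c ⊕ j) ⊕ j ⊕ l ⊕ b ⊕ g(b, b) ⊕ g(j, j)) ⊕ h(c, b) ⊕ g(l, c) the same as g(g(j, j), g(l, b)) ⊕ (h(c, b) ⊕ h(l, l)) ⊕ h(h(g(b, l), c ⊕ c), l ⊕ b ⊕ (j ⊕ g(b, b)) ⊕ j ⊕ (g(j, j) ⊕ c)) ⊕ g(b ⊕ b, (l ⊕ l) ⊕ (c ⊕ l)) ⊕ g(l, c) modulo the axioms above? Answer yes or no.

Left:  h(l, l) ⊕ g(b ⊕ b, c ⊕ l ⊕ l ⊕ l) ⊕ g(g(j, j), g(l, b)) ⊕ h(h(g(b, l), c ⊕ c), (c ⊕ j) ⊕ j ⊕ l ⊕ b ⊕ g(b, b) ⊕ g(j, j)) ⊕ h(c, b) ⊕ g(l, c)
  Simplify inside:  h(h(g(b, l), c ⊕ c), (c ⊕ j) ⊕ j ⊕ l ⊕ b ⊕ g(b, b) ⊕ g(j, j))  →  h(h(g(b, l), c ⊕ c), b ⊕ c ⊕ g(b, b) ⊕ g(j, j) ⊕ j ⊕ j ⊕ l)
  Sort:  g(b ⊕ b, c ⊕ l ⊕ l ⊕ l) ⊕ g(g(j, j), g(l, b)) ⊕ g(l, c) ⊕ h(c, b) ⊕ h(h(g(b, l), c ⊕ c), b ⊕ c ⊕ g(b, b) ⊕ g(j, j) ⊕ j ⊕ j ⊕ l) ⊕ h(l, l)
Right:  g(g(j, j), g(l, b)) ⊕ (h(c, b) ⊕ h(l, l)) ⊕ h(h(g(b, l), c ⊕ c), l ⊕ b ⊕ (j ⊕ g(b, b)) ⊕ j ⊕ (g(j, j) ⊕ c)) ⊕ g(b ⊕ b, (l ⊕ l) ⊕ (c ⊕ l)) ⊕ g(l, c)
  Merge nested applications:  g(g(j, j), g(l, b)) ⊕ h(c, b) ⊕ h(l, l) ⊕ h(h(g(b, l), c ⊕ c), l ⊕ b ⊕ (j ⊕ g(b, b)) ⊕ j ⊕ (g(j, j) ⊕ c)) ⊕ g(b ⊕ b, (l ⊕ l) ⊕ (c ⊕ l)) ⊕ g(l, c)
  Canonicalize subterm:  h(h(g(b, l), c ⊕ c), l ⊕ b ⊕ (j ⊕ g(b, b)) ⊕ j ⊕ (g(j, j) ⊕ c))  →  h(h(g(b, l), c ⊕ c), b ⊕ c ⊕ g(b, b) ⊕ g(j, j) ⊕ j ⊕ j ⊕ l)
  Inside:  g(b ⊕ b, (l ⊕ l) ⊕ (c ⊕ l))  →  g(b ⊕ b, c ⊕ l ⊕ l ⊕ l)
  Order the arguments:  g(b ⊕ b, c ⊕ l ⊕ l ⊕ l) ⊕ g(g(j, j), g(l, b)) ⊕ g(l, c) ⊕ h(c, b) ⊕ h(h(g(b, l), c ⊕ c), b ⊕ c ⊕ g(b, b) ⊕ g(j, j) ⊕ j ⊕ j ⊕ l) ⊕ h(l, l)

Answer: yes — both canonical forms are g(b ⊕ b, c ⊕ l ⊕ l ⊕ l) ⊕ g(g(j, j), g(l, b)) ⊕ g(l, c) ⊕ h(c, b) ⊕ h(h(g(b, l), c ⊕ c), b ⊕ c ⊕ g(b, b) ⊕ g(j, j) ⊕ j ⊕ j ⊕ l) ⊕ h(l, l)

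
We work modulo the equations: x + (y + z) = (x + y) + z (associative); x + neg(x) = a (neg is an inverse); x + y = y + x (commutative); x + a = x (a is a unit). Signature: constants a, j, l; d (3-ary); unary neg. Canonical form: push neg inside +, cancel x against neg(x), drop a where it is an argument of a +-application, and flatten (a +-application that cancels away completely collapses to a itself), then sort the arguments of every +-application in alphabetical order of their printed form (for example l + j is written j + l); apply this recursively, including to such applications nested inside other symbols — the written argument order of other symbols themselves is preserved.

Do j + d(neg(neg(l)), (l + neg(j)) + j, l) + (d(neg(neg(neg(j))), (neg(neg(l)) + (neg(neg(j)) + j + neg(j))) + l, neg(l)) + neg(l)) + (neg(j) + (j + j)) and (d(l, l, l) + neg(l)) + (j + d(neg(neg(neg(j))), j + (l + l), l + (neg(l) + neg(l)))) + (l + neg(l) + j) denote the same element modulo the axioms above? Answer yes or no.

Answer: yes — both canonical forms are d(l, l, l) + d(neg(j), j + l + l, neg(l)) + j + j + neg(l)

Derivation:
Left:  j + d(neg(neg(l)), (l + neg(j)) + j, l) + (d(neg(neg(neg(j))), (neg(neg(l)) + (neg(neg(j)) + j + neg(j))) + l, neg(l)) + neg(l)) + (neg(j) + (j + j))
  Push neg inside:  distribute neg over + and collapse double neg
  Collect terms:  j + j + d(l, l, l) + d(neg(j), j + l + l, neg(l)) + neg(l)
  Sort arguments:  d(l, l, l) + d(neg(j), j + l + l, neg(l)) + j + j + neg(l)
Right:  (d(l, l, l) + neg(l)) + (j + d(neg(neg(neg(j))), j + (l + l), l + (neg(l) + neg(l)))) + (l + neg(l) + j)
  Push neg inside:  distribute neg over + and collapse double neg
  Collect terms:  d(l, l, l) + neg(l) + j + j + d(neg(j), j + l + l, neg(l))
  Order the arguments:  d(l, l, l) + d(neg(j), j + l + l, neg(l)) + j + j + neg(l)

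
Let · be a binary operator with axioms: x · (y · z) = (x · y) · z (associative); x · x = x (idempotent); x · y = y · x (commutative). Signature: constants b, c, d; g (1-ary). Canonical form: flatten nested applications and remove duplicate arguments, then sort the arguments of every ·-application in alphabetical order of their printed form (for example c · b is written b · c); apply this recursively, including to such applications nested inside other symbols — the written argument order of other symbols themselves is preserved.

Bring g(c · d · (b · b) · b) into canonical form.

Descend into:  c · d · (b · b) · b
Un-nest:  c · d · b · b · b
Idempotence:  drop duplicate b, b
Sort arguments:  b · c · d
Rebuild:  g(b · c · d)

Answer: g(b · c · d)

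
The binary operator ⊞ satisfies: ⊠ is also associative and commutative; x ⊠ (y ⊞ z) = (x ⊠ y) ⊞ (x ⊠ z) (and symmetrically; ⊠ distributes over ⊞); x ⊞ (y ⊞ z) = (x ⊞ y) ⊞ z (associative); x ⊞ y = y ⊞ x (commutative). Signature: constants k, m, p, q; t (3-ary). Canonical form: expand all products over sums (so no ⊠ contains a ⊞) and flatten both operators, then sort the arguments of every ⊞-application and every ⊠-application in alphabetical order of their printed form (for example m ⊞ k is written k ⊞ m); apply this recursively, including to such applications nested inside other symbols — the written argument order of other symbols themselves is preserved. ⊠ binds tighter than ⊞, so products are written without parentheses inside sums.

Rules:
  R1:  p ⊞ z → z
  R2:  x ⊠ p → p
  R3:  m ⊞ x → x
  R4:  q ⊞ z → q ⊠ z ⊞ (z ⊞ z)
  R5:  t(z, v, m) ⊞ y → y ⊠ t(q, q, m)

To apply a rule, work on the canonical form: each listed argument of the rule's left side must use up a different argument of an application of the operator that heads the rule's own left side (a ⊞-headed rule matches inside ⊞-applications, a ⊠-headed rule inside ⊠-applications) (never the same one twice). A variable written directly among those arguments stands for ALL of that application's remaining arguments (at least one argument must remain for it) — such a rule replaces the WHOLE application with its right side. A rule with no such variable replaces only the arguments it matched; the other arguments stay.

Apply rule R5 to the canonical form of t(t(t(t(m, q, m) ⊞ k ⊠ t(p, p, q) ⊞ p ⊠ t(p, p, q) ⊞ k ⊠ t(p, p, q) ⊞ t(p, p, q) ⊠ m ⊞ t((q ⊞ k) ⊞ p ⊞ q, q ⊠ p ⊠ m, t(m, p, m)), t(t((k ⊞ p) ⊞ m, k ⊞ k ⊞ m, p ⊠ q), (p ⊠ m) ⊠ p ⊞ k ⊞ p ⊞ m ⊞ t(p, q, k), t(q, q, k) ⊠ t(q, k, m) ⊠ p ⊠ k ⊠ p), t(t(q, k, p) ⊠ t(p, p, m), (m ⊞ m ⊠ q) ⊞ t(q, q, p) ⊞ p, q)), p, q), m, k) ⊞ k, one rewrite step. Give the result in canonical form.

Answer: k ⊞ t(t(t(k ⊠ t(p, p, q) ⊠ t(q, q, m) ⊞ k ⊠ t(p, p, q) ⊠ t(q, q, m) ⊞ m ⊠ t(p, p, q) ⊠ t(q, q, m) ⊞ p ⊠ t(p, p, q) ⊠ t(q, q, m) ⊞ t(k ⊞ p ⊞ q ⊞ q, m ⊠ p ⊠ q, t(m, p, m)) ⊠ t(q, q, m), t(t(k ⊞ m ⊞ p, k ⊞ k ⊞ m, p ⊠ q), k ⊞ m ⊞ m ⊠ p ⊠ p ⊞ p ⊞ t(p, q, k), k ⊠ p ⊠ p ⊠ t(q, k, m) ⊠ t(q, q, k)), t(t(p, p, m) ⊠ t(q, k, p), m ⊞ m ⊠ q ⊞ p ⊞ t(q, q, p), q)), p, q), m, k)

Derivation:
Canonical form:  k ⊞ t(t(t(k ⊠ t(p, p, q) ⊞ k ⊠ t(p, p, q) ⊞ m ⊠ t(p, p, q) ⊞ p ⊠ t(p, p, q) ⊞ t(k ⊞ p ⊞ q ⊞ q, m ⊠ p ⊠ q, t(m, p, m)) ⊞ t(m, q, m), t(t(k ⊞ m ⊞ p, k ⊞ k ⊞ m, p ⊠ q), k ⊞ m ⊞ m ⊠ p ⊠ p ⊞ p ⊞ t(p, q, k), k ⊠ p ⊠ p ⊠ t(q, k, m) ⊠ t(q, q, k)), t(t(p, p, m) ⊠ t(q, k, p), m ⊞ m ⊠ q ⊞ p ⊞ t(q, q, p), q)), p, q), m, k)
R5 matches:  uses t(m, q, m);  v := q, y := k ⊠ t(p, p, q) ⊞ k ⊠ t(p, p, q) ⊞ m ⊠ t(p, p, q) ⊞ p ⊠ t(p, p, q) ⊞ t(k ⊞ p ⊞ q ⊞ q, m ⊠ p ⊠ q, t(m, p, m)), z := m
Every leftover argument binds to the variable; the entire application is replaced.
Result:  k ⊞ t(t(t(k ⊠ t(p, p, q) ⊠ t(q, q, m) ⊞ k ⊠ t(p, p, q) ⊠ t(q, q, m) ⊞ m ⊠ t(p, p, q) ⊠ t(q, q, m) ⊞ p ⊠ t(p, p, q) ⊠ t(q, q, m) ⊞ t(k ⊞ p ⊞ q ⊞ q, m ⊠ p ⊠ q, t(m, p, m)) ⊠ t(q, q, m), t(t(k ⊞ m ⊞ p, k ⊞ k ⊞ m, p ⊠ q), k ⊞ m ⊞ m ⊠ p ⊠ p ⊞ p ⊞ t(p, q, k), k ⊠ p ⊠ p ⊠ t(q, k, m) ⊠ t(q, q, k)), t(t(p, p, m) ⊠ t(q, k, p), m ⊞ m ⊠ q ⊞ p ⊞ t(q, q, p), q)), p, q), m, k)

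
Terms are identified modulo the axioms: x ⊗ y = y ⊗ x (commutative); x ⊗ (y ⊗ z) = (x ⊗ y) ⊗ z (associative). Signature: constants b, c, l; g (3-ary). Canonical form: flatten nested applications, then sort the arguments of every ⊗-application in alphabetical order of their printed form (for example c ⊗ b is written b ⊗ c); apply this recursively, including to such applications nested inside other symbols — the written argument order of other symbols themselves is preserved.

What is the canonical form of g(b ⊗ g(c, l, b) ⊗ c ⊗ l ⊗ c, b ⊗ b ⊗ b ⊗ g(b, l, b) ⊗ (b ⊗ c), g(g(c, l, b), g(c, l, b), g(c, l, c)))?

Answer: g(b ⊗ c ⊗ c ⊗ g(c, l, b) ⊗ l, b ⊗ b ⊗ b ⊗ b ⊗ c ⊗ g(b, l, b), g(g(c, l, b), g(c, l, b), g(c, l, c)))

Derivation:
Focus inside:  b ⊗ b ⊗ b ⊗ g(b, l, b) ⊗ (b ⊗ c)
Flatten:  b ⊗ b ⊗ b ⊗ g(b, l, b) ⊗ b ⊗ c
Sort arguments:  b ⊗ b ⊗ b ⊗ b ⊗ c ⊗ g(b, l, b)
Rebuild:  g(b ⊗ c ⊗ c ⊗ g(c, l, b) ⊗ l, b ⊗ b ⊗ b ⊗ b ⊗ c ⊗ g(b, l, b), g(g(c, l, b), g(c, l, b), g(c, l, c)))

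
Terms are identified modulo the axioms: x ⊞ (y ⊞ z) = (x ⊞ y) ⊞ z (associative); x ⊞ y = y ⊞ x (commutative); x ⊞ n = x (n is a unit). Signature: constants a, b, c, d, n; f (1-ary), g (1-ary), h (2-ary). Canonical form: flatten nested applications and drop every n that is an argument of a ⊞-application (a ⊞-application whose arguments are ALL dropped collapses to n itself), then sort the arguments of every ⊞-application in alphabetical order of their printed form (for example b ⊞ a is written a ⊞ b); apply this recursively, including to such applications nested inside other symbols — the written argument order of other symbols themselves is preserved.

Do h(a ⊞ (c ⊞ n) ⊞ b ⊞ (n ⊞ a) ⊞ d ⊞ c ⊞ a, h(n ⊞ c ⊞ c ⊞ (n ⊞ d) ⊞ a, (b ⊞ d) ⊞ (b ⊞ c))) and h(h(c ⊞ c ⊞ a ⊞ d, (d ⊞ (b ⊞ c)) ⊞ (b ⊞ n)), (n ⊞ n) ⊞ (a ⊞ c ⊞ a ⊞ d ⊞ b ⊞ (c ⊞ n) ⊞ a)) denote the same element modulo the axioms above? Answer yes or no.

Left:  h(a ⊞ (c ⊞ n) ⊞ b ⊞ (n ⊞ a) ⊞ d ⊞ c ⊞ a, h(n ⊞ c ⊞ c ⊞ (n ⊞ d) ⊞ a, (b ⊞ d) ⊞ (b ⊞ c)))
  Descend into:  a ⊞ (c ⊞ n) ⊞ b ⊞ (n ⊞ a) ⊞ d ⊞ c ⊞ a
  Un-nest:  a ⊞ c ⊞ n ⊞ b ⊞ n ⊞ a ⊞ d ⊞ c ⊞ a
  Units out:  drop n (×2)
  Sort:  a ⊞ a ⊞ a ⊞ b ⊞ c ⊞ c ⊞ d
  Reassemble:  h(a ⊞ a ⊞ a ⊞ b ⊞ c ⊞ c ⊞ d, h(a ⊞ c ⊞ c ⊞ d, b ⊞ b ⊞ c ⊞ d))
Right:  h(h(c ⊞ c ⊞ a ⊞ d, (d ⊞ (b ⊞ c)) ⊞ (b ⊞ n)), (n ⊞ n) ⊞ (a ⊞ c ⊞ a ⊞ d ⊞ b ⊞ (c ⊞ n) ⊞ a))
  Work inside:  (n ⊞ n) ⊞ (a ⊞ c ⊞ a ⊞ d ⊞ b ⊞ (c ⊞ n) ⊞ a)
  Merge nested applications:  n ⊞ n ⊞ a ⊞ c ⊞ a ⊞ d ⊞ b ⊞ c ⊞ n ⊞ a
  Unit:  drop n (×3)
  Sort arguments:  a ⊞ a ⊞ a ⊞ b ⊞ c ⊞ c ⊞ d
  Rebuild:  h(h(a ⊞ c ⊞ c ⊞ d, b ⊞ b ⊞ c ⊞ d), a ⊞ a ⊞ a ⊞ b ⊞ c ⊞ c ⊞ d)

Answer: no — h(a ⊞ a ⊞ a ⊞ b ⊞ c ⊞ c ⊞ d, h(a ⊞ c ⊞ c ⊞ d, b ⊞ b ⊞ c ⊞ d)) vs h(h(a ⊞ c ⊞ c ⊞ d, b ⊞ b ⊞ c ⊞ d), a ⊞ a ⊞ a ⊞ b ⊞ c ⊞ c ⊞ d)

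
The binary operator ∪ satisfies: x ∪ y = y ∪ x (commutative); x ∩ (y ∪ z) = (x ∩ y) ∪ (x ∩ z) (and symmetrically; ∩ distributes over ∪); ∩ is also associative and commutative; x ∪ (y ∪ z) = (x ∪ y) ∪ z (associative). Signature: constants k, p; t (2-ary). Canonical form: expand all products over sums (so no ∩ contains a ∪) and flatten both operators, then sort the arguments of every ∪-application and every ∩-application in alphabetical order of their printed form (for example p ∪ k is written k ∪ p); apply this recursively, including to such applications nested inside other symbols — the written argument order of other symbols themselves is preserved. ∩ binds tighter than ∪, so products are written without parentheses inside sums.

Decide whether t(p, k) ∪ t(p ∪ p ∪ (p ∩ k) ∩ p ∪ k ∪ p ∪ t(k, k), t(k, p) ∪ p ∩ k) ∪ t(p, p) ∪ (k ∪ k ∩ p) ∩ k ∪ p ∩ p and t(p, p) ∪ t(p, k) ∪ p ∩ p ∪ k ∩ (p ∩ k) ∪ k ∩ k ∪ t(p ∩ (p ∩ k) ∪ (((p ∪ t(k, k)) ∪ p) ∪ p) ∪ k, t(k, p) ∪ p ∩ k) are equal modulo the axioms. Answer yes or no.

Answer: yes — both canonical forms are k ∩ k ∪ k ∩ k ∩ p ∪ p ∩ p ∪ t(k ∪ k ∩ p ∩ p ∪ p ∪ p ∪ p ∪ t(k, k), k ∩ p ∪ t(k, p)) ∪ t(p, k) ∪ t(p, p)

Derivation:
Left:  t(p, k) ∪ t(p ∪ p ∪ (p ∩ k) ∩ p ∪ k ∪ p ∪ t(k, k), t(k, p) ∪ p ∩ k) ∪ t(p, p) ∪ (k ∪ k ∩ p) ∩ k ∪ p ∩ p
  Expand products over sums:  t(p, k) ∪ t(k ∪ k ∩ p ∩ p ∪ p ∪ p ∪ p ∪ t(k, k), k ∩ p ∪ t(k, p)) ∪ t(p, p) ∪ k ∩ k ∪ k ∩ k ∩ p ∪ p ∩ p
  Sort arguments:  k ∩ k ∪ k ∩ k ∩ p ∪ p ∩ p ∪ t(k ∪ k ∩ p ∩ p ∪ p ∪ p ∪ p ∪ t(k, k), k ∩ p ∪ t(k, p)) ∪ t(p, k) ∪ t(p, p)
Right:  t(p, p) ∪ t(p, k) ∪ p ∩ p ∪ k ∩ (p ∩ k) ∪ k ∩ k ∪ t(p ∩ (p ∩ k) ∪ (((p ∪ t(k, k)) ∪ p) ∪ p) ∪ k, t(k, p) ∪ p ∩ k)
  Un-nest:  t(p, p) ∪ t(p, k) ∪ p ∩ p ∪ k ∩ k ∩ p ∪ k ∩ k ∪ t(k ∪ k ∩ p ∩ p ∪ p ∪ p ∪ p ∪ t(k, k), k ∩ p ∪ t(k, p))
  Sort:  k ∩ k ∪ k ∩ k ∩ p ∪ p ∩ p ∪ t(k ∪ k ∩ p ∩ p ∪ p ∪ p ∪ p ∪ t(k, k), k ∩ p ∪ t(k, p)) ∪ t(p, k) ∪ t(p, p)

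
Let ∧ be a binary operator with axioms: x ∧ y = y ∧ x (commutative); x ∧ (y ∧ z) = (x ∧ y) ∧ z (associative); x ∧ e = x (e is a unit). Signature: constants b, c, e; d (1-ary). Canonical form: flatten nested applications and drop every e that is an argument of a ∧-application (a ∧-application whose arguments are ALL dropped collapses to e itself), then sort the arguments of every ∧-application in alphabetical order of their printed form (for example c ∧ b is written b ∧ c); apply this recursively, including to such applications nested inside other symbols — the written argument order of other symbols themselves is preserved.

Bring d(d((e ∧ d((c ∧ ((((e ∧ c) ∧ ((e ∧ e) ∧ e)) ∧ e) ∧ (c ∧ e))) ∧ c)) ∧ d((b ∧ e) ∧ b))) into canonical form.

Descend into:  (e ∧ d((c ∧ ((((e ∧ c) ∧ ((e ∧ e) ∧ e)) ∧ e) ∧ (c ∧ e))) ∧ c)) ∧ d((b ∧ e) ∧ b)
Merge nested applications:  e ∧ d((c ∧ ((((e ∧ c) ∧ ((e ∧ e) ∧ e)) ∧ e) ∧ (c ∧ e))) ∧ c) ∧ d((b ∧ e) ∧ b)
Canonicalize subterm:  d((c ∧ ((((e ∧ c) ∧ ((e ∧ e) ∧ e)) ∧ e) ∧ (c ∧ e))) ∧ c)  →  d(c ∧ c ∧ c ∧ c)
Inside:  d((b ∧ e) ∧ b)  →  d(b ∧ b)
Drop the unit:  drop e
Sort:  d(b ∧ b) ∧ d(c ∧ c ∧ c ∧ c)
Reassemble:  d(d(d(b ∧ b) ∧ d(c ∧ c ∧ c ∧ c)))

Answer: d(d(d(b ∧ b) ∧ d(c ∧ c ∧ c ∧ c)))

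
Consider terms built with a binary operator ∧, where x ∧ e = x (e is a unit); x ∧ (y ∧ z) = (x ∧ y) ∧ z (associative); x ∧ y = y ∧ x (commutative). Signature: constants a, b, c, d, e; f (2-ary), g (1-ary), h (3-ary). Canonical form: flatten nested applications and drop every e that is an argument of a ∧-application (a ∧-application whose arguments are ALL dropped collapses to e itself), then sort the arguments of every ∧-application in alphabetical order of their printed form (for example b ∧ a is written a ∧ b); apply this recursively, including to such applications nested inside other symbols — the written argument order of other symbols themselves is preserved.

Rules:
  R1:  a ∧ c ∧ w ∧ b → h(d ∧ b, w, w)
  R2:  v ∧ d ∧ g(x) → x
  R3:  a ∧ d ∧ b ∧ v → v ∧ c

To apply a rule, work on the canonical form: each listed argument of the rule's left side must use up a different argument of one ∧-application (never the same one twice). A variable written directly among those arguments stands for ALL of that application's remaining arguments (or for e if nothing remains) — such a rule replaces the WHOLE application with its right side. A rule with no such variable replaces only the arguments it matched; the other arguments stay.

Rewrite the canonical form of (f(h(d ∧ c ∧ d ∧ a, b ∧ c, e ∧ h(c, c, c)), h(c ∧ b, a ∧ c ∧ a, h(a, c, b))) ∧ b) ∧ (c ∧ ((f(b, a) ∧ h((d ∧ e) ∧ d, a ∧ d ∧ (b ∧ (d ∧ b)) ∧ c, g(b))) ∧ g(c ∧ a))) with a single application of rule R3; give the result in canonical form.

Canonical form:  b ∧ c ∧ f(b, a) ∧ f(h(a ∧ c ∧ d ∧ d, b ∧ c, h(c, c, c)), h(b ∧ c, a ∧ a ∧ c, h(a, c, b))) ∧ g(a ∧ c) ∧ h(d ∧ d, a ∧ b ∧ b ∧ c ∧ d ∧ d, g(b))
Apply R3:  consuming a, b, d;  v := b ∧ c ∧ d
Every leftover argument binds to the variable; the entire application is replaced.
New term:  b ∧ c ∧ f(b, a) ∧ f(h(a ∧ c ∧ d ∧ d, b ∧ c, h(c, c, c)), h(b ∧ c, a ∧ a ∧ c, h(a, c, b))) ∧ g(a ∧ c) ∧ h(d ∧ d, b ∧ c ∧ c ∧ d, g(b))

Answer: b ∧ c ∧ f(b, a) ∧ f(h(a ∧ c ∧ d ∧ d, b ∧ c, h(c, c, c)), h(b ∧ c, a ∧ a ∧ c, h(a, c, b))) ∧ g(a ∧ c) ∧ h(d ∧ d, b ∧ c ∧ c ∧ d, g(b))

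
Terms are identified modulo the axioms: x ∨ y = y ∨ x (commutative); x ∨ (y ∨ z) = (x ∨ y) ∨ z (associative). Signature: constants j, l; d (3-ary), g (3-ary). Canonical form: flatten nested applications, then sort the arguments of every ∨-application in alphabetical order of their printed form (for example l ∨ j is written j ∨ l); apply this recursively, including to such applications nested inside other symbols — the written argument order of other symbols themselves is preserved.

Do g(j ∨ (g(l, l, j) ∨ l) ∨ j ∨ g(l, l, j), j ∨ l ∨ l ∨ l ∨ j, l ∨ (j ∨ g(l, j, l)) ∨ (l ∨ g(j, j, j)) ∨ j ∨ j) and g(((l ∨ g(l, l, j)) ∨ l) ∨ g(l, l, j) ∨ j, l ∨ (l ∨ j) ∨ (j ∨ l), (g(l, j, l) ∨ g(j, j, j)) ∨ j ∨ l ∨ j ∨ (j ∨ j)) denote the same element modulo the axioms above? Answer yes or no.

Left:  g(j ∨ (g(l, l, j) ∨ l) ∨ j ∨ g(l, l, j), j ∨ l ∨ l ∨ l ∨ j, l ∨ (j ∨ g(l, j, l)) ∨ (l ∨ g(j, j, j)) ∨ j ∨ j)
  Focus inside:  l ∨ (j ∨ g(l, j, l)) ∨ (l ∨ g(j, j, j)) ∨ j ∨ j
  Flatten:  l ∨ j ∨ g(l, j, l) ∨ l ∨ g(j, j, j) ∨ j ∨ j
  Sort arguments:  g(j, j, j) ∨ g(l, j, l) ∨ j ∨ j ∨ j ∨ l ∨ l
  Reassemble:  g(g(l, l, j) ∨ g(l, l, j) ∨ j ∨ j ∨ l, j ∨ j ∨ l ∨ l ∨ l, g(j, j, j) ∨ g(l, j, l) ∨ j ∨ j ∨ j ∨ l ∨ l)
Right:  g(((l ∨ g(l, l, j)) ∨ l) ∨ g(l, l, j) ∨ j, l ∨ (l ∨ j) ∨ (j ∨ l), (g(l, j, l) ∨ g(j, j, j)) ∨ j ∨ l ∨ j ∨ (j ∨ j))
  Descend into:  (g(l, j, l) ∨ g(j, j, j)) ∨ j ∨ l ∨ j ∨ (j ∨ j)
  Flatten:  g(l, j, l) ∨ g(j, j, j) ∨ j ∨ l ∨ j ∨ j ∨ j
  Order the arguments:  g(j, j, j) ∨ g(l, j, l) ∨ j ∨ j ∨ j ∨ j ∨ l
  Reassemble:  g(g(l, l, j) ∨ g(l, l, j) ∨ j ∨ l ∨ l, j ∨ j ∨ l ∨ l ∨ l, g(j, j, j) ∨ g(l, j, l) ∨ j ∨ j ∨ j ∨ j ∨ l)

Answer: no — g(g(l, l, j) ∨ g(l, l, j) ∨ j ∨ j ∨ l, j ∨ j ∨ l ∨ l ∨ l, g(j, j, j) ∨ g(l, j, l) ∨ j ∨ j ∨ j ∨ l ∨ l) vs g(g(l, l, j) ∨ g(l, l, j) ∨ j ∨ l ∨ l, j ∨ j ∨ l ∨ l ∨ l, g(j, j, j) ∨ g(l, j, l) ∨ j ∨ j ∨ j ∨ j ∨ l)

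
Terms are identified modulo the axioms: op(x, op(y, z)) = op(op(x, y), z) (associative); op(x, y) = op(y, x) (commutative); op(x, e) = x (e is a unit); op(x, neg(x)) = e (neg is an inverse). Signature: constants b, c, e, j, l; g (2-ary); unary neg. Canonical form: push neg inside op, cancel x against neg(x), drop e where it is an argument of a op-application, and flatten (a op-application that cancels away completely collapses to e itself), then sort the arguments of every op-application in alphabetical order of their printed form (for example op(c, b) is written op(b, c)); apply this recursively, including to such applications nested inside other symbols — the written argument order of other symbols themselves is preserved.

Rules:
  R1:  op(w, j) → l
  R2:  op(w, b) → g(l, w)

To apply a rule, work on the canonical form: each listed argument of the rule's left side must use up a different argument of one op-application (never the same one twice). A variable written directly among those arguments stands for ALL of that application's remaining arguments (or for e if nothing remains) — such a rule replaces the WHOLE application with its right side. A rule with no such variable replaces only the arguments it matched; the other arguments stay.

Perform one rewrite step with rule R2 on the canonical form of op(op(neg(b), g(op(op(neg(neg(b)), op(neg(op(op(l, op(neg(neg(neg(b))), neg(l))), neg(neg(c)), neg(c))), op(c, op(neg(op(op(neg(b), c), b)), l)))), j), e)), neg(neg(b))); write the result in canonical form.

Answer: g(g(l, op(b, j, l)), e)

Derivation:
Canonical form:  g(op(b, b, j, l), e)
Match R2:  consume b;  w := op(b, j, l)
The variable takes the whole remainder — replace the entire application.
New term:  g(g(l, op(b, j, l)), e)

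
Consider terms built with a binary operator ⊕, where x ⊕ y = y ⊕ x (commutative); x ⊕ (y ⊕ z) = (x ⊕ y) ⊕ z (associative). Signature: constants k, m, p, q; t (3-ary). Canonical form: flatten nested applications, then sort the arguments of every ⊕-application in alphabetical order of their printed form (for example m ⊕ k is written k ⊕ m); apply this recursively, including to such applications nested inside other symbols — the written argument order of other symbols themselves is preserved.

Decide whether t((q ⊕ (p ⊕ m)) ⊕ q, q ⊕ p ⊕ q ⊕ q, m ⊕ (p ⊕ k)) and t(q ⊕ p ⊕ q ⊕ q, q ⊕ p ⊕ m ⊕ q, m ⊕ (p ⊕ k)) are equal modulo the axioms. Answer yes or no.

Answer: no — t(m ⊕ p ⊕ q ⊕ q, p ⊕ q ⊕ q ⊕ q, k ⊕ m ⊕ p) vs t(p ⊕ q ⊕ q ⊕ q, m ⊕ p ⊕ q ⊕ q, k ⊕ m ⊕ p)

Derivation:
Left:  t((q ⊕ (p ⊕ m)) ⊕ q, q ⊕ p ⊕ q ⊕ q, m ⊕ (p ⊕ k))
  Work inside:  (q ⊕ (p ⊕ m)) ⊕ q
  Merge nested applications:  q ⊕ p ⊕ m ⊕ q
  Sort:  m ⊕ p ⊕ q ⊕ q
  Rebuild:  t(m ⊕ p ⊕ q ⊕ q, p ⊕ q ⊕ q ⊕ q, k ⊕ m ⊕ p)
Right:  t(q ⊕ p ⊕ q ⊕ q, q ⊕ p ⊕ m ⊕ q, m ⊕ (p ⊕ k))
  Work inside:  m ⊕ (p ⊕ k)
  Merge nested applications:  m ⊕ p ⊕ k
  Sort:  k ⊕ m ⊕ p
  Reassemble:  t(p ⊕ q ⊕ q ⊕ q, m ⊕ p ⊕ q ⊕ q, k ⊕ m ⊕ p)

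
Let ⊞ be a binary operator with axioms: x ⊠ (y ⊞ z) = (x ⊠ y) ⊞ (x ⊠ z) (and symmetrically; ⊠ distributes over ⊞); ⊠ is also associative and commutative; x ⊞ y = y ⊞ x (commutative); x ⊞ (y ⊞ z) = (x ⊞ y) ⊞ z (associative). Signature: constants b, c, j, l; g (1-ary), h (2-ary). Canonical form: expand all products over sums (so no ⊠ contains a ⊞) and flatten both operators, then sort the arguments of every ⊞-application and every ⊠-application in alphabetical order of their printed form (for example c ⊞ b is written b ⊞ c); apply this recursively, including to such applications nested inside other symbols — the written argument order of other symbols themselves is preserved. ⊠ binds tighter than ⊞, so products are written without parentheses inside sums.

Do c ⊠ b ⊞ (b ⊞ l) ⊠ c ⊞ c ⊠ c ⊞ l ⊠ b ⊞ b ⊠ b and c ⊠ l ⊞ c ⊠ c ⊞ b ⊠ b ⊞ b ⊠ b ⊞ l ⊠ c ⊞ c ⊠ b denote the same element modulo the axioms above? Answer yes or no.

Answer: no — b ⊠ b ⊞ b ⊠ c ⊞ b ⊠ c ⊞ b ⊠ l ⊞ c ⊠ c ⊞ c ⊠ l vs b ⊠ b ⊞ b ⊠ b ⊞ b ⊠ c ⊞ c ⊠ c ⊞ c ⊠ l ⊞ c ⊠ l

Derivation:
Left:  c ⊠ b ⊞ (b ⊞ l) ⊠ c ⊞ c ⊠ c ⊞ l ⊠ b ⊞ b ⊠ b
  Distribute:  b ⊠ c ⊞ b ⊠ c ⊞ c ⊠ l ⊞ c ⊠ c ⊞ b ⊠ l ⊞ b ⊠ b
  Order the arguments:  b ⊠ b ⊞ b ⊠ c ⊞ b ⊠ c ⊞ b ⊠ l ⊞ c ⊠ c ⊞ c ⊠ l
Right:  c ⊠ l ⊞ c ⊠ c ⊞ b ⊠ b ⊞ b ⊠ b ⊞ l ⊠ c ⊞ c ⊠ b
  Flatten:  c ⊠ l ⊞ c ⊠ c ⊞ b ⊠ b ⊞ b ⊠ b ⊞ c ⊠ l ⊞ b ⊠ c
  Order the arguments:  b ⊠ b ⊞ b ⊠ b ⊞ b ⊠ c ⊞ c ⊠ c ⊞ c ⊠ l ⊞ c ⊠ l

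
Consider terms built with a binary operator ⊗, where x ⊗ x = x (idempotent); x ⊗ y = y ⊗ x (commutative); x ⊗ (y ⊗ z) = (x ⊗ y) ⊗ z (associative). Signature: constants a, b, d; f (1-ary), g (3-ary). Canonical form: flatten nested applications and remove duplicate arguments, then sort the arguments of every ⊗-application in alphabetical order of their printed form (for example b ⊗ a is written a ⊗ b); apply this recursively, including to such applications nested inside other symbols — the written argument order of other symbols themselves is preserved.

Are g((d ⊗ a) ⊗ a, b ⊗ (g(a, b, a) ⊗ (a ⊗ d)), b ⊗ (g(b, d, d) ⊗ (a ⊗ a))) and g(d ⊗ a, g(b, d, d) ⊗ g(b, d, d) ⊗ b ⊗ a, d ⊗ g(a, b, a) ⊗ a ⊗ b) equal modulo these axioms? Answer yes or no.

Left:  g((d ⊗ a) ⊗ a, b ⊗ (g(a, b, a) ⊗ (a ⊗ d)), b ⊗ (g(b, d, d) ⊗ (a ⊗ a)))
  Descend into:  b ⊗ (g(b, d, d) ⊗ (a ⊗ a))
  Merge nested applications:  b ⊗ g(b, d, d) ⊗ a ⊗ a
  Deduplicate:  drop duplicate a
  Sort arguments:  a ⊗ b ⊗ g(b, d, d)
  Rebuild:  g(a ⊗ d, a ⊗ b ⊗ d ⊗ g(a, b, a), a ⊗ b ⊗ g(b, d, d))
Right:  g(d ⊗ a, g(b, d, d) ⊗ g(b, d, d) ⊗ b ⊗ a, d ⊗ g(a, b, a) ⊗ a ⊗ b)
  Descend into:  g(b, d, d) ⊗ g(b, d, d) ⊗ b ⊗ a
  Idempotence:  drop duplicate g(b, d, d)
  Order the arguments:  a ⊗ b ⊗ g(b, d, d)
  Reassemble:  g(a ⊗ d, a ⊗ b ⊗ g(b, d, d), a ⊗ b ⊗ d ⊗ g(a, b, a))

Answer: no — g(a ⊗ d, a ⊗ b ⊗ d ⊗ g(a, b, a), a ⊗ b ⊗ g(b, d, d)) vs g(a ⊗ d, a ⊗ b ⊗ g(b, d, d), a ⊗ b ⊗ d ⊗ g(a, b, a))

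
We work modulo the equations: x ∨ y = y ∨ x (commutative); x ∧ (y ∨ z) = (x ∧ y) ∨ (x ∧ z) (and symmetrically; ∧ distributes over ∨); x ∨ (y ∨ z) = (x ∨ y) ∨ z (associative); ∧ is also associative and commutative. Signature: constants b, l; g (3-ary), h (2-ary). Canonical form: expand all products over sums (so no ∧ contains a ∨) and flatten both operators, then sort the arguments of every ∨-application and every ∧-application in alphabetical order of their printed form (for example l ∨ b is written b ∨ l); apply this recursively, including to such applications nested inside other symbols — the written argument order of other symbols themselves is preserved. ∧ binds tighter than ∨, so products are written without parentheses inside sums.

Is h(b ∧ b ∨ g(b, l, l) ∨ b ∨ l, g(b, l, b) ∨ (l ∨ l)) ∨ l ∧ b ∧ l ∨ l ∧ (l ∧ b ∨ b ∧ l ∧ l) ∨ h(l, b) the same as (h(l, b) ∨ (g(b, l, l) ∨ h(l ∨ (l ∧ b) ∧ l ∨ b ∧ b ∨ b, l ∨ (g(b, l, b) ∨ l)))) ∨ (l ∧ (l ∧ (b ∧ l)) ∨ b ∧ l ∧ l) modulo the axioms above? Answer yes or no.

Left:  h(b ∧ b ∨ g(b, l, l) ∨ b ∨ l, g(b, l, b) ∨ (l ∨ l)) ∨ l ∧ b ∧ l ∨ l ∧ (l ∧ b ∨ b ∧ l ∧ l) ∨ h(l, b)
  Distribute:  h(b ∨ b ∧ b ∨ g(b, l, l) ∨ l, g(b, l, b) ∨ l ∨ l) ∨ b ∧ l ∧ l ∨ b ∧ l ∧ l ∨ b ∧ l ∧ l ∧ l ∨ h(l, b)
  Sort:  b ∧ l ∧ l ∨ b ∧ l ∧ l ∨ b ∧ l ∧ l ∧ l ∨ h(b ∨ b ∧ b ∨ g(b, l, l) ∨ l, g(b, l, b) ∨ l ∨ l) ∨ h(l, b)
Right:  (h(l, b) ∨ (g(b, l, l) ∨ h(l ∨ (l ∧ b) ∧ l ∨ b ∧ b ∨ b, l ∨ (g(b, l, b) ∨ l)))) ∨ (l ∧ (l ∧ (b ∧ l)) ∨ b ∧ l ∧ l)
  Flatten:  h(l, b) ∨ g(b, l, l) ∨ h(b ∨ b ∧ b ∨ b ∧ l ∧ l ∨ l, g(b, l, b) ∨ l ∨ l) ∨ b ∧ l ∧ l ∧ l ∨ b ∧ l ∧ l
  Order the arguments:  b ∧ l ∧ l ∨ b ∧ l ∧ l ∧ l ∨ g(b, l, l) ∨ h(b ∨ b ∧ b ∨ b ∧ l ∧ l ∨ l, g(b, l, b) ∨ l ∨ l) ∨ h(l, b)

Answer: no — b ∧ l ∧ l ∨ b ∧ l ∧ l ∨ b ∧ l ∧ l ∧ l ∨ h(b ∨ b ∧ b ∨ g(b, l, l) ∨ l, g(b, l, b) ∨ l ∨ l) ∨ h(l, b) vs b ∧ l ∧ l ∨ b ∧ l ∧ l ∧ l ∨ g(b, l, l) ∨ h(b ∨ b ∧ b ∨ b ∧ l ∧ l ∨ l, g(b, l, b) ∨ l ∨ l) ∨ h(l, b)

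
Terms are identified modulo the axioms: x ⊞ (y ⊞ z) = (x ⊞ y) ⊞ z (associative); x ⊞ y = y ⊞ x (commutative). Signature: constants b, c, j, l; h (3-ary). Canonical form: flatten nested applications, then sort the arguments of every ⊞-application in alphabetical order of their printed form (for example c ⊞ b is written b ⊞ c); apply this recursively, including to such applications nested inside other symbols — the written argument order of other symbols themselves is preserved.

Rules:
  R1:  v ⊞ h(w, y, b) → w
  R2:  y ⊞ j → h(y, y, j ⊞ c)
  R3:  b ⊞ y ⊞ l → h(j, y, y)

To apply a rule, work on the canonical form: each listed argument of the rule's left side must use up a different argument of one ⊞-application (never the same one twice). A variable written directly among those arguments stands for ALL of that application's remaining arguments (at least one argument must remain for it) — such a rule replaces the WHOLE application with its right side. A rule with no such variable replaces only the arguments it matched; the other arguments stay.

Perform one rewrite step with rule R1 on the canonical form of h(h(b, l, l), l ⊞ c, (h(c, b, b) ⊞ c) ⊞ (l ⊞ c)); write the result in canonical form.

Answer: h(h(b, l, l), c ⊞ l, c)

Derivation:
Canonical form:  h(h(b, l, l), c ⊞ l, c ⊞ c ⊞ h(c, b, b) ⊞ l)
Match R1:  consume h(c, b, b);  v := c ⊞ c ⊞ l, w := c, y := b
Every leftover argument binds to the variable; the entire application is replaced.
Result:  h(h(b, l, l), c ⊞ l, c)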